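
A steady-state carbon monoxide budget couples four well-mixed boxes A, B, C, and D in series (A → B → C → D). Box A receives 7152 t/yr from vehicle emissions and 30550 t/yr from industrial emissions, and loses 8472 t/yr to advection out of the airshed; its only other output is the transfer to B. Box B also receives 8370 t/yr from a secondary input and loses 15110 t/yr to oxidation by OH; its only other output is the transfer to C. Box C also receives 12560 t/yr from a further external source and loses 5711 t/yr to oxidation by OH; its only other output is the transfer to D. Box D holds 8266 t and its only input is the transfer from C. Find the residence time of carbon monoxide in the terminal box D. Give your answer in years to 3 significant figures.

Box A: F(A→B) = (7152 + 30550) − 8472 = 29230 t/yr.
Box B: F(B→C) = (29230 + 8370) − 15110 = 22490 t/yr.
Box C: F(C→D) = (22490 + 12560) − 5711 = 29339 t/yr.
Box D throughput = its input = 29339 t/yr; τ = 8266 / 29339 = 0.2817 yr.

0.282 yr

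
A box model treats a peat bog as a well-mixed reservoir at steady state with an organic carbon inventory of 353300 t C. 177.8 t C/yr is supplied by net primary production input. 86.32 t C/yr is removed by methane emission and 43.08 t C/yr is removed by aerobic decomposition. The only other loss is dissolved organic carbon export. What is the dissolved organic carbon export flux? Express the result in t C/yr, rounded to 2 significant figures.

48 t C/yr

At steady state ΣF_in = ΣF_out.
ΣF_in = 177.80 t C/yr.
Dissolved organic carbon export flux = ΣF_in − (86.32 + 43.08) = 177.80 − 129.4 = 48.40 t C/yr.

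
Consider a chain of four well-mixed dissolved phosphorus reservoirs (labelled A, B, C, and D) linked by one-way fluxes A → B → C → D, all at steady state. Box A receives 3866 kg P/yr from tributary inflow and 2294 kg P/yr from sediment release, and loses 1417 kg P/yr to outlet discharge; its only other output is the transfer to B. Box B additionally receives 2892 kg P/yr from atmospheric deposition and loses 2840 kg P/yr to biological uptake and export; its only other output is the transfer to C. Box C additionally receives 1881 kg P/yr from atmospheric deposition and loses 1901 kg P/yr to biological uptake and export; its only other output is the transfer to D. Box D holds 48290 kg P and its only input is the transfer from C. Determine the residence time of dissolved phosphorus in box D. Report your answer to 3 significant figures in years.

10.1 yr

Box A: F(A→B) = (3866 + 2294) − 1417 = 4743.0 kg P/yr.
Box B: F(B→C) = (4743.0 + 2892) − 2840 = 4795.0 kg P/yr.
Box C: F(C→D) = (4795.0 + 1881) − 1901 = 4775.0 kg P/yr.
Box D throughput = its input = 4775.0 kg P/yr; τ = 48290 / 4775.0 = 10.11 yr.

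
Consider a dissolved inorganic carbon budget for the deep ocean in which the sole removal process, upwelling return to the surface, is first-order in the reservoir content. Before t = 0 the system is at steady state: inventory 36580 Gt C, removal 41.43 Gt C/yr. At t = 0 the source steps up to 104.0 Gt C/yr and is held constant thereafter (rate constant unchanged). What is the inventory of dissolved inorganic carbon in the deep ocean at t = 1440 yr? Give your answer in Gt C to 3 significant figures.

81000 Gt C

τ = M₀/F₀ = 36580/41.43 = 882.9 yr; rate constant k = 1/τ.
New steady state M_∞ = F₁/k = F₁·τ = 104.0 × 882.9 = 91825 Gt C.
M(t) = M_∞ + (M₀ − M_∞)·e^(−t/τ); t/τ = 1440/882.9 = 1.631, so e^(−t/τ) = 0.1957.
M(t) = 91825 − 55250 × 0.1957 = 81011 Gt C.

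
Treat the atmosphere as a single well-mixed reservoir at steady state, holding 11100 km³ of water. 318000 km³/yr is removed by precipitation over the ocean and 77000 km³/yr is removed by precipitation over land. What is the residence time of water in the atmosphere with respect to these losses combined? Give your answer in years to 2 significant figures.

0.028 yr

Total removal = 318000 + 77000 = 395000 km³/yr.
τ = M / ΣF_out = 11100 / 395000 = 0.02810 yr.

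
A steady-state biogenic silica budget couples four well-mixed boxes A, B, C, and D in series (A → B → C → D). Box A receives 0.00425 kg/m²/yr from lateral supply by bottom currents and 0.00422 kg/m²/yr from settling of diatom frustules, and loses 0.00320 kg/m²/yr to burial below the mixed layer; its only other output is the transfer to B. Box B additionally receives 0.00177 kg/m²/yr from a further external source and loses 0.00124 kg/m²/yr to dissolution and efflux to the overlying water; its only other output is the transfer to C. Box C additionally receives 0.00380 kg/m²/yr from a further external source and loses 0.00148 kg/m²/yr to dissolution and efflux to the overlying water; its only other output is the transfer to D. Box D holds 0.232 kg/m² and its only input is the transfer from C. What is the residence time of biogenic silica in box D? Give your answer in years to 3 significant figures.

28.6 yr

Box A: F(A→B) = (0.00425 + 0.00422) − 0.00320 = 0.0052700 kg/m²/yr.
Box B: F(B→C) = (0.0052700 + 0.00177) − 0.00124 = 0.0058000 kg/m²/yr.
Box C: F(C→D) = (0.0058000 + 0.00380) − 0.00148 = 0.0081200 kg/m²/yr.
Box D throughput = its input = 0.0081200 kg/m²/yr; τ = 0.232 / 0.0081200 = 28.57 yr.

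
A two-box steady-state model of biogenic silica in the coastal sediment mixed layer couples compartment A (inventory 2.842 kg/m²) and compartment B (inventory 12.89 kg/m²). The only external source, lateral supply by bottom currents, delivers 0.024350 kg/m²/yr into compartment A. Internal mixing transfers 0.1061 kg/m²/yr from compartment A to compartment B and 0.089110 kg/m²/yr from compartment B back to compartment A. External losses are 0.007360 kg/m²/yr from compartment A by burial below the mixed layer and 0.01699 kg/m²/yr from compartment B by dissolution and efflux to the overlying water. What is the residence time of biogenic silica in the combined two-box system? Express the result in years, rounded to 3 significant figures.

Treat the two boxes together as one reservoir: the mixing fluxes between them are internal recycling, so τ = ΣM / Σ(external losses).
M_total = 2.842 + 12.89 = 15.732 kg/m².
ΣF_external_out = 0.007360 + 0.01699 = 0.024350 kg/m²/yr.
τ = M_total / ΣF_ext = 15.732 / 0.024350 = 646.1 yr.

646 yr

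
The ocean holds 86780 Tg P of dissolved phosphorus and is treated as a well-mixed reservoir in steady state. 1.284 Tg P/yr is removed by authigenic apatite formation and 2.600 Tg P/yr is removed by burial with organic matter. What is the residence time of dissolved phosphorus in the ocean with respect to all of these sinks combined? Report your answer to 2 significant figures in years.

22000 yr

Total removal flux = 1.284 + 2.600 = 3.8840 Tg P/yr.
τ = M / ΣF_out = 86780 / 3.8840 = 22340 yr.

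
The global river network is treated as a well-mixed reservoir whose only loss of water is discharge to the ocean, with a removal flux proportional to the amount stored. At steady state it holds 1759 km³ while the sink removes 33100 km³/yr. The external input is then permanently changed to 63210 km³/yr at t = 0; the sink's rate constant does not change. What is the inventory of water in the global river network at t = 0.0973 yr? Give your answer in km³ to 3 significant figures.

The sink rate constant is k = F₀/M₀ = 33100/1759 = 18.82 yr⁻¹.
Solving dM/dt = F₁ − kM with M(0) = M₀ gives M(t) = F₁/k + (M₀ − F₁/k)·e^(−kt).
F₁/k = 63210/18.82 = 3359.1 km³; kt = 18.82 × 0.0973 = 1.831, e^(−kt) = 0.1603.
M(0.0973) = 3359.1 + (1759 − 3359.1) × 0.1603 = 3359.1 − 256.4 = 3102.7 km³.

3100 km³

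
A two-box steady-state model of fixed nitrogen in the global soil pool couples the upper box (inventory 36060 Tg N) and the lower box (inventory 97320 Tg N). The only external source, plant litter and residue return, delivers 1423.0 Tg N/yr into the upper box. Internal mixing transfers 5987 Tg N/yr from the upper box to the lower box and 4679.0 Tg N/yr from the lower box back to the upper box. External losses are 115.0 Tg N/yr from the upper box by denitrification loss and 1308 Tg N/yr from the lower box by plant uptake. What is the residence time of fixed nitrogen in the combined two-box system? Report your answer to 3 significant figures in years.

Residence time in the combined system uses the total inventory and the total *external* removal — internal exchanges between the two boxes cancel.
M_total = 36060 + 97320 = 133380 Tg N.
ΣF_external_out = 115.0 + 1308 = 1423.0 Tg N/yr.
τ = M_total / ΣF_ext = 133380 / 1423.0 = 93.73 yr.

93.7 yr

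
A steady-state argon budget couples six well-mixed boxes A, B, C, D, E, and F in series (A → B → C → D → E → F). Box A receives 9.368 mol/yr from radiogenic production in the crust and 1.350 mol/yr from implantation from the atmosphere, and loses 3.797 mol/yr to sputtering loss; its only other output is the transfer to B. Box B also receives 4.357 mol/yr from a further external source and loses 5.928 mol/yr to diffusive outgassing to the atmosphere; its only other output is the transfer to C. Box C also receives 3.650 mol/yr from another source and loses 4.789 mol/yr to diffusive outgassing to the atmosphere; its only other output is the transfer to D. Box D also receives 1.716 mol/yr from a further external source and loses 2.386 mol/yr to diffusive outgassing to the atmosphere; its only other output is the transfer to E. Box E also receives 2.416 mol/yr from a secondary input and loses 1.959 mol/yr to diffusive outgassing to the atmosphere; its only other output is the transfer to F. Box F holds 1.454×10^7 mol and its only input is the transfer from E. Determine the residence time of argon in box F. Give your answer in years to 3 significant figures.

Box A: F(A→B) = (9.368 + 1.350) − 3.797 = 6.9210 mol/yr.
Box B: F(B→C) = (6.9210 + 4.357) − 5.928 = 5.3500 mol/yr.
Box C: F(C→D) = (5.3500 + 3.650) − 4.789 = 4.2110 mol/yr.
Box D: F(D→E) = (4.2110 + 1.716) − 2.386 = 3.5410 mol/yr.
Box E: F(E→F) = (3.5410 + 2.416) − 1.959 = 3.9980 mol/yr.
Box F throughput = its input = 3.9980 mol/yr; τ = 1.454×10^7 / 3.9980 = 3.637×10^6 yr.

3.64×10^6 yr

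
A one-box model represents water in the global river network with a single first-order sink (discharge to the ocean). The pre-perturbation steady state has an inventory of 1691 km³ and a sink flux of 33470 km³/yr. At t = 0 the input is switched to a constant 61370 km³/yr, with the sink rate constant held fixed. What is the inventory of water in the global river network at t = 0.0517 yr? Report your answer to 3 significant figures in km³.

2590 km³

τ = M₀/F₀ = 1691/33470 = 0.05052 yr; rate constant k = 1/τ.
New steady state M_∞ = F₁/k = F₁·τ = 61370 × 0.05052 = 3100.6 km³.
M(t) = M_∞ + (M₀ − M_∞)·e^(−t/τ); t/τ = 0.0517/0.05052 = 1.023, so e^(−t/τ) = 0.3594.
M(t) = 3100.6 − 1410 × 0.3594 = 2594.0 km³.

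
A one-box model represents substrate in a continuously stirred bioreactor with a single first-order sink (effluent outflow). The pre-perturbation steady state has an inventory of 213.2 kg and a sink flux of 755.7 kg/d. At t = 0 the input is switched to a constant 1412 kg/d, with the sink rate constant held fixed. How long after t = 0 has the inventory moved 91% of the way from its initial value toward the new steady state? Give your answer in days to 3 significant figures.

τ = M₀/F₀ = 213.2/755.7 = 0.2821 d.
The remaining gap fraction is e^(−t/τ); 91% covered ⇒ e^(−t/τ) = 0.0900.
t = −τ ln(0.0900) = 0.2821 × 2.408 = 0.6793 d.

0.679 d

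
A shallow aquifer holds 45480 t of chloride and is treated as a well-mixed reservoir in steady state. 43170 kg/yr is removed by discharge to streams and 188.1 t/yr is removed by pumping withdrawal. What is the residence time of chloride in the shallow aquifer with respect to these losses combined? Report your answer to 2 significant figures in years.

Convert the discharge to streams flux: 43170 kg/yr = 43.17 t/yr.
Total removal = 43.17 + 188.1 = 231.27 t/yr.
τ = M / ΣF_out = 45480 / 231.27 = 196.7 yr.

200 yr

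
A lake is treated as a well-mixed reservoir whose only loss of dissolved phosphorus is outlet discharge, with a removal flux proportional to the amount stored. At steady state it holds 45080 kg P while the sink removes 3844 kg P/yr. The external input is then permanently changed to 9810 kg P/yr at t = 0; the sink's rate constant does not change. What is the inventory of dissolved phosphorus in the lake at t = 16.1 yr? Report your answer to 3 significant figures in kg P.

The sink rate constant is k = F₀/M₀ = 3844/45080 = 0.08527 yr⁻¹.
Solving dM/dt = F₁ − kM with M(0) = M₀ gives M(t) = F₁/k + (M₀ − F₁/k)·e^(−kt).
F₁/k = 9810/0.08527 = 115050 kg P; kt = 0.08527 × 16.1 = 1.373, e^(−kt) = 0.2534.
M(16.1) = 115050 + (45080 − 115050) × 0.2534 = 115050 − 17730 = 97317 kg P.

97300 kg P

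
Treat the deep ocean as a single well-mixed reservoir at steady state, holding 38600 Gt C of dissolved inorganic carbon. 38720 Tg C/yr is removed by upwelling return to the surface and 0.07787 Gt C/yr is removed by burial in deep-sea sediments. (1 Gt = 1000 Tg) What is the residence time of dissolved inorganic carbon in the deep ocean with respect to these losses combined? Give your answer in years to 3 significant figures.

995 yr

Convert the upwelling return to the surface flux: 38720 Tg C/yr = 38.72 Gt C/yr.
Total removal = 38.72 + 0.07787 = 38.798 Gt C/yr.
τ = M / ΣF_out = 38600 / 38.798 = 994.9 yr.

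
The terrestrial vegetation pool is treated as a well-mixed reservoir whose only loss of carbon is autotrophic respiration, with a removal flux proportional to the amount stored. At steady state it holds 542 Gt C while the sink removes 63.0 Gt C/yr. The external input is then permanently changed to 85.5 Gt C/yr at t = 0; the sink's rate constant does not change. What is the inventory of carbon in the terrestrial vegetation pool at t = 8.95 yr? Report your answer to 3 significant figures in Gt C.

Residence time τ = M₀/F₀ = 8.603 yr. The eventual steady state is M_∞ = M₀·(F₁/F₀) = 542 × 85.5/63.0 = 735.57 Gt C.
The anomaly ΔM(t) = M(t) − M_∞ decays as ΔM₀·e^(−t/τ) with ΔM₀ = 542 − 735.57 = −193.6 Gt C.
At t = 8.95 yr, e^(−t/τ) = e^(−1.040) = 0.3533, so ΔM = −68.40 Gt C and M = 735.57 − 68.40 = 667.17 Gt C.

667 Gt C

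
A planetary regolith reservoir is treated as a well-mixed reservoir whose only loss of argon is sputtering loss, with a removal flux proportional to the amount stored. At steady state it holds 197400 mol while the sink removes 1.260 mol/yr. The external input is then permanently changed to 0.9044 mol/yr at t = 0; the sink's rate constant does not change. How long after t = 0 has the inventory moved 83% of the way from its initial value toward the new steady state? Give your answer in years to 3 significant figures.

278000 yr

τ = M₀/F₀ = 197400/1.260 = 156700 yr.
The remaining gap fraction is e^(−t/τ); 83% covered ⇒ e^(−t/τ) = 0.170.
t = −τ ln(0.170) = 156700 × 1.772 = 277600 yr.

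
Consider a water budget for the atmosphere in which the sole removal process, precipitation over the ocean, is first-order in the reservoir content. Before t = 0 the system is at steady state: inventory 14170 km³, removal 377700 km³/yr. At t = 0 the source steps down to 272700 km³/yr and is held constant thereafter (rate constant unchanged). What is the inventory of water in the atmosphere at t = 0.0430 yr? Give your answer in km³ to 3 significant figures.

The sink rate constant is k = F₀/M₀ = 377700/14170 = 26.65 yr⁻¹.
Solving dM/dt = F₁ − kM with M(0) = M₀ gives M(t) = F₁/k + (M₀ − F₁/k)·e^(−kt).
F₁/k = 272700/26.65 = 10231 km³; kt = 26.65 × 0.0430 = 1.146, e^(−kt) = 0.3179.
M(0.0430) = 10231 + (14170 − 10231) × 0.3179 = 10231 + 1252 = 11483 km³.

11500 km³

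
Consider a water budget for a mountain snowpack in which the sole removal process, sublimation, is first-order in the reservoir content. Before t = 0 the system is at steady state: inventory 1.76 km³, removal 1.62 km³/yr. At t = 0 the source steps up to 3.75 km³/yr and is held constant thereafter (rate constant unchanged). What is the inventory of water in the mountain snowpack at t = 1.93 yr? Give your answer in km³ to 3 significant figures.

3.68 km³

The sink rate constant is k = F₀/M₀ = 1.62/1.76 = 0.9205 yr⁻¹.
Solving dM/dt = F₁ − kM with M(0) = M₀ gives M(t) = F₁/k + (M₀ − F₁/k)·e^(−kt).
F₁/k = 3.75/0.9205 = 4.0741 km³; kt = 0.9205 × 1.93 = 1.776, e^(−kt) = 0.1692.
M(1.93) = 4.0741 + (1.76 − 4.0741) × 0.1692 = 4.0741 − 0.3916 = 3.6825 km³.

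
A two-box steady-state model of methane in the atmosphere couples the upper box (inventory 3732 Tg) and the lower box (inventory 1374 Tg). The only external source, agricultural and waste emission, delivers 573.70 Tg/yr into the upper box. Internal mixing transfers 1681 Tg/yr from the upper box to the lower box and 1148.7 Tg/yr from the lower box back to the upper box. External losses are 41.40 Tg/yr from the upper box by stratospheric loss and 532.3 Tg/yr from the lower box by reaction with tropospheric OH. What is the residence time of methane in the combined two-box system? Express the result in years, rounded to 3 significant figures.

8.90 yr

Treat the two boxes together as one reservoir: the mixing fluxes between them are internal recycling, so τ = ΣM / Σ(external losses).
M_total = 3732 + 1374 = 5106.0 Tg.
ΣF_external_out = 41.40 + 532.3 = 573.70 Tg/yr.
τ = M_total / ΣF_ext = 5106.0 / 573.70 = 8.900 yr.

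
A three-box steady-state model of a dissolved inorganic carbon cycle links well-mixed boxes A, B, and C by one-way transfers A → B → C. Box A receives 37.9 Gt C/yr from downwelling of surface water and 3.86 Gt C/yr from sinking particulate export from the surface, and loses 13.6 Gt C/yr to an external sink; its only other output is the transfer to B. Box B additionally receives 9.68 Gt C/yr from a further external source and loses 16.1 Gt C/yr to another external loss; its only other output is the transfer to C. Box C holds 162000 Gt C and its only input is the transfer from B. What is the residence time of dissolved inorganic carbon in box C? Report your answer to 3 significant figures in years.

Box A: F(A→B) = (37.9 + 3.86) − 13.6 = 28.160 Gt C/yr.
Box B: F(B→C) = (28.160 + 9.68) − 16.1 = 21.740 Gt C/yr.
Box C throughput = its input = 21.740 Gt C/yr; τ = 162000 / 21.740 = 7452 yr.

7450 yr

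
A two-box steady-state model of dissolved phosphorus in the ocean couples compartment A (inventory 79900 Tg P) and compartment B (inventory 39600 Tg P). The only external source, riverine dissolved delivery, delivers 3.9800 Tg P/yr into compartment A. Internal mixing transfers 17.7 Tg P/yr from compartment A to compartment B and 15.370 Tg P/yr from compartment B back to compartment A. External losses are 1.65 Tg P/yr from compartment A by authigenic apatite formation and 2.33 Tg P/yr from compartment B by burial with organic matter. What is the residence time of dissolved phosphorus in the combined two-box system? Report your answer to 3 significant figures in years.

Residence time in the combined system uses the total inventory and the total *external* removal — internal exchanges between the two boxes cancel.
M_total = 79900 + 39600 = 119500 Tg P.
ΣF_external_out = 1.65 + 2.33 = 3.9800 Tg P/yr.
τ = M_total / ΣF_ext = 119500 / 3.9800 = 30030 yr.

30000 yr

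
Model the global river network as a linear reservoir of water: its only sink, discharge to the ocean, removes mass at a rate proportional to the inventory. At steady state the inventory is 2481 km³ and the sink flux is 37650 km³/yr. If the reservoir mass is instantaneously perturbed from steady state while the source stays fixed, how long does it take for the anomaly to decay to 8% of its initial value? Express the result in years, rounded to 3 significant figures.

0.166 yr

For a linear reservoir the anomaly decays as exp(−t/τ) with τ = M/F = 2481/37650 = 0.06590 yr.
exp(−t/τ) = 0.08 ⇒ t = −τ ln(0.08) = 0.06590 × 2.526 = 0.1664 yr.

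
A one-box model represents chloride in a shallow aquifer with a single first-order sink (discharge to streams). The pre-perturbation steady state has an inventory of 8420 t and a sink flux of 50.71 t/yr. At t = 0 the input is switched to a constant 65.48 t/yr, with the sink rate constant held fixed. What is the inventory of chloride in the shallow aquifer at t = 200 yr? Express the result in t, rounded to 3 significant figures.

10100 t

The sink rate constant is k = F₀/M₀ = 50.71/8420 = 0.006023 yr⁻¹.
Solving dM/dt = F₁ − kM with M(0) = M₀ gives M(t) = F₁/k + (M₀ − F₁/k)·e^(−kt).
F₁/k = 65.48/0.006023 = 10872 t; kt = 0.006023 × 200 = 1.205, e^(−kt) = 0.2998.
M(200) = 10872 + (8420 − 10872) × 0.2998 = 10872 − 735.3 = 10137 t.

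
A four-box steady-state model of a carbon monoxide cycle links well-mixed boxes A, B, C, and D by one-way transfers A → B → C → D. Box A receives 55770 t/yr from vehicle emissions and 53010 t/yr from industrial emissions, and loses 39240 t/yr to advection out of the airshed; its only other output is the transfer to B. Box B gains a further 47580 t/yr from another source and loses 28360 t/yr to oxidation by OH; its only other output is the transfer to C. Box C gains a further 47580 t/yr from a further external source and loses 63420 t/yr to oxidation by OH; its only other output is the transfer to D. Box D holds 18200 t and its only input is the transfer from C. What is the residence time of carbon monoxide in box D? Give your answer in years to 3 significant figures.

0.250 yr

Box A: F(A→B) = (55770 + 53010) − 39240 = 69540 t/yr.
Box B: F(B→C) = (69540 + 47580) − 28360 = 88760 t/yr.
Box C: F(C→D) = (88760 + 47580) − 63420 = 72920 t/yr.
Box D throughput = its input = 72920 t/yr; τ = 18200 / 72920 = 0.2496 yr.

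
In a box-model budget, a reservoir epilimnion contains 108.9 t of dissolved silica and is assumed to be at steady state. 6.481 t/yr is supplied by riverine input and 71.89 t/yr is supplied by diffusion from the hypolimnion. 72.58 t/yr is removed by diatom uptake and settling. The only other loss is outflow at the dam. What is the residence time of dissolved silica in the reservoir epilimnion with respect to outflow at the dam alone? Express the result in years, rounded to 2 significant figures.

At steady state ΣF_in = ΣF_out.
ΣF_in = 6.481 + 71.89 = 78.371 t/yr.
Outflow at the dam flux = ΣF_in − (72.58) = 78.371 − 72.58 = 5.791 t/yr.
τ = M / F = 108.9 / 5.791 = 18.81 yr.

19 yr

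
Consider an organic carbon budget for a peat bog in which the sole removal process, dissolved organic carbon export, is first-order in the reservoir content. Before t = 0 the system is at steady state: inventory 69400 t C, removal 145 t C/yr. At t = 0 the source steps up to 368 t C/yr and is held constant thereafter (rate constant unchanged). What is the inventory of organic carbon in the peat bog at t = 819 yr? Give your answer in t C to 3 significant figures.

τ = M₀/F₀ = 69400/145 = 478.6 yr; rate constant k = 1/τ.
New steady state M_∞ = F₁/k = F₁·τ = 368 × 478.6 = 176130 t C.
M(t) = M_∞ + (M₀ − M_∞)·e^(−t/τ); t/τ = 819/478.6 = 1.711, so e^(−t/τ) = 0.1807.
M(t) = 176130 − 106700 × 0.1807 = 156850 t C.

157000 t C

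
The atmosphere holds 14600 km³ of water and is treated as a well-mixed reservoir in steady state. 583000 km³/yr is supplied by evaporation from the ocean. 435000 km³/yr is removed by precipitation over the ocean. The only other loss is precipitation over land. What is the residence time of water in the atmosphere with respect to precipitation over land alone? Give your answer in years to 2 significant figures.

0.099 yr

At steady state ΣF_in = ΣF_out.
ΣF_in = 583000 km³/yr.
Precipitation over land flux = ΣF_in − (435000) = 583000 − 435000 = 148000 km³/yr.
τ = M / F = 14600 / 148000 = 0.09865 yr.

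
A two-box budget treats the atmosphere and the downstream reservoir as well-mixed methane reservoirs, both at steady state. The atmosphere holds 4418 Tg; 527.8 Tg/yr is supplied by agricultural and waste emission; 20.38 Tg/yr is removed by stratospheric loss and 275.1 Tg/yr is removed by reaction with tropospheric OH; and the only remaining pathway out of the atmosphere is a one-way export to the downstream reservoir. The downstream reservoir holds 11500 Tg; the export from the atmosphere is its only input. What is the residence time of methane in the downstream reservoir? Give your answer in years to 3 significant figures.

49.5 yr

Balance the atmosphere: ΣF_in = 527.80 Tg/yr.
Export to the downstream reservoir = ΣF_in − (20.38 + 275.1) = 232.32 Tg/yr.
At steady state the output of the downstream reservoir equals its input, 232.32 Tg/yr.
τ = M / F = 11500 / 232.32 = 49.50 yr.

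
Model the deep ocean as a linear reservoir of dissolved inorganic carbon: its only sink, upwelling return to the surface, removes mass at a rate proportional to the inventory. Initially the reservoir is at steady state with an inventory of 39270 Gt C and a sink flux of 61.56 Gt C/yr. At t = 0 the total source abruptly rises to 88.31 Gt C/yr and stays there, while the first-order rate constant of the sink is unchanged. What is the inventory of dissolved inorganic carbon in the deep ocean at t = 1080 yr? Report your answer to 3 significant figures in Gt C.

53200 Gt C

The sink rate constant is k = F₀/M₀ = 61.56/39270 = 0.001568 yr⁻¹.
Solving dM/dt = F₁ − kM with M(0) = M₀ gives M(t) = F₁/k + (M₀ − F₁/k)·e^(−kt).
F₁/k = 88.31/0.001568 = 56334 Gt C; kt = 0.001568 × 1080 = 1.693, e^(−kt) = 0.1840.
M(1080) = 56334 + (39270 − 56334) × 0.1840 = 56334 − 3139 = 53195 Gt C.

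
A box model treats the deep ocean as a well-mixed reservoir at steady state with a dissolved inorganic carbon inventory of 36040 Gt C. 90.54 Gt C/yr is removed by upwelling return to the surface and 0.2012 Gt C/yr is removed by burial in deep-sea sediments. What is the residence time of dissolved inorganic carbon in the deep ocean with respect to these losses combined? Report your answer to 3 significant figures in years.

Total removal = 90.54 + 0.2012 = 90.741 Gt C/yr.
τ = M / ΣF_out = 36040 / 90.741 = 397.2 yr.

397 yr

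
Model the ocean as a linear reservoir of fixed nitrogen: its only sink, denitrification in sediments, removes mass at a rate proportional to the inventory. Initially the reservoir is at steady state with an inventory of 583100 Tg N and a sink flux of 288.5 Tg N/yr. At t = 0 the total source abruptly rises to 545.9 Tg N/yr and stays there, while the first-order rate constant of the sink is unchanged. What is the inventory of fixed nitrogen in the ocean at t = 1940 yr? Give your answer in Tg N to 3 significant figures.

904000 Tg N

Residence time τ = M₀/F₀ = 2021 yr. The eventual steady state is M_∞ = M₀·(F₁/F₀) = 583100 × 545.9/288.5 = 1.1033×10^6 Tg N.
The anomaly ΔM(t) = M(t) − M_∞ decays as ΔM₀·e^(−t/τ) with ΔM₀ = 583100 − 1.1033×10^6 = −520200 Tg N.
At t = 1940 yr, e^(−t/τ) = e^(−0.9599) = 0.3829, so ΔM = −199200 Tg N and M = 1.1033×10^6 − 199200 = 904120 Tg N.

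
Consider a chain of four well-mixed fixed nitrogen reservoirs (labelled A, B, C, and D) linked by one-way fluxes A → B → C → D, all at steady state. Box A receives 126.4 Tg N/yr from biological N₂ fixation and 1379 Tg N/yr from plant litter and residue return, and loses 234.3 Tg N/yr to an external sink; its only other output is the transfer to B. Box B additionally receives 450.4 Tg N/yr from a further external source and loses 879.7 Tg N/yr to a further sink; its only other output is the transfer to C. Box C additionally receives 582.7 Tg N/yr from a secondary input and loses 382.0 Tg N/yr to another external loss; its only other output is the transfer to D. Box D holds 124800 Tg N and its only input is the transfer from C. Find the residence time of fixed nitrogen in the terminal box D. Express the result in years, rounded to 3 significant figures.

Box A: F(A→B) = (126.4 + 1379) − 234.3 = 1271.1 Tg N/yr.
Box B: F(B→C) = (1271.1 + 450.4) − 879.7 = 841.80 Tg N/yr.
Box C: F(C→D) = (841.80 + 582.7) − 382.0 = 1042.5 Tg N/yr.
Box D throughput = its input = 1042.5 Tg N/yr; τ = 124800 / 1042.5 = 119.7 yr.

120 yr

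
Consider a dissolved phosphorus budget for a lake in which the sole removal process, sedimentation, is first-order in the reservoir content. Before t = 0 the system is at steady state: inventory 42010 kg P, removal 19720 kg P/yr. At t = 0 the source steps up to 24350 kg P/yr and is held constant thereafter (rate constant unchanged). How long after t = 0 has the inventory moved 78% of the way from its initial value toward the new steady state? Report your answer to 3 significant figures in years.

τ = M₀/F₀ = 42010/19720 = 2.130 yr.
The remaining gap fraction is e^(−t/τ); 78% covered ⇒ e^(−t/τ) = 0.220.
t = −τ ln(0.220) = 2.130 × 1.514 = 3.226 yr.

3.23 yr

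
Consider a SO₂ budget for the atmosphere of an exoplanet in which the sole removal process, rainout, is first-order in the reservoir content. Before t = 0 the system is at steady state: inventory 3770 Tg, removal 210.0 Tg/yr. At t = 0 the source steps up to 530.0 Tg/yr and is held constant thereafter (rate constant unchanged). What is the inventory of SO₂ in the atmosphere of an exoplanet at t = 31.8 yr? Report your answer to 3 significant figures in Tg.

The sink rate constant is k = F₀/M₀ = 210.0/3770 = 0.05570 yr⁻¹.
Solving dM/dt = F₁ − kM with M(0) = M₀ gives M(t) = F₁/k + (M₀ − F₁/k)·e^(−kt).
F₁/k = 530.0/0.05570 = 9514.8 Tg; kt = 0.05570 × 31.8 = 1.771, e^(−kt) = 0.1701.
M(31.8) = 9514.8 + (3770 − 9514.8) × 0.1701 = 9514.8 − 977.2 = 8537.6 Tg.

8540 Tg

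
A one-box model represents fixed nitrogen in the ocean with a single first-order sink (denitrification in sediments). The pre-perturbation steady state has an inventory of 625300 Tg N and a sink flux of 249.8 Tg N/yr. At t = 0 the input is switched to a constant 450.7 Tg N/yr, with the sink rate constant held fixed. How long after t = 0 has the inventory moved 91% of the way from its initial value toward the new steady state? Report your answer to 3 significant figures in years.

6030 yr

τ = M₀/F₀ = 625300/249.8 = 2503 yr.
The remaining gap fraction is e^(−t/τ); 91% covered ⇒ e^(−t/τ) = 0.0900.
t = −τ ln(0.0900) = 2503 × 2.408 = 6028 yr.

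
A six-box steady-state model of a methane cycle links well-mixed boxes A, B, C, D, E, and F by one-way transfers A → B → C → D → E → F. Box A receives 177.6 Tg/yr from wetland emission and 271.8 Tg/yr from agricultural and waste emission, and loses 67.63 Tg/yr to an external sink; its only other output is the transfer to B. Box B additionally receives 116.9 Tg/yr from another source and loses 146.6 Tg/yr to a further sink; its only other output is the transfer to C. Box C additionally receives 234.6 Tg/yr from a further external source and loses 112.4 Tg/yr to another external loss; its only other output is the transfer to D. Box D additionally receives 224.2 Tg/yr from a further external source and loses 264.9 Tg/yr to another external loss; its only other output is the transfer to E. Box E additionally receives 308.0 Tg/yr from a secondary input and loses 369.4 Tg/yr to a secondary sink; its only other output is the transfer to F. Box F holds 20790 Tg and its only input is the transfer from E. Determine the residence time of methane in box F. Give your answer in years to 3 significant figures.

Box A: F(A→B) = (177.6 + 271.8) − 67.63 = 381.77 Tg/yr.
Box B: F(B→C) = (381.77 + 116.9) − 146.6 = 352.07 Tg/yr.
Box C: F(C→D) = (352.07 + 234.6) − 112.4 = 474.27 Tg/yr.
Box D: F(D→E) = (474.27 + 224.2) − 264.9 = 433.57 Tg/yr.
Box E: F(E→F) = (433.57 + 308.0) − 369.4 = 372.17 Tg/yr.
Box F throughput = its input = 372.17 Tg/yr; τ = 20790 / 372.17 = 55.86 yr.

55.9 yr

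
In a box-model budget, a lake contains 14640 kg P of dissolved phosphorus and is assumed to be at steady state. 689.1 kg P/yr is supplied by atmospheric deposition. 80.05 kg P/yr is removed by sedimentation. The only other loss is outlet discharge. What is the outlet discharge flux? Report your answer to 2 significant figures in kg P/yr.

610 kg P/yr

At steady state ΣF_in = ΣF_out.
ΣF_in = 689.10 kg P/yr.
Outlet discharge flux = ΣF_in − (80.05) = 689.10 − 80.05 = 609.1 kg P/yr.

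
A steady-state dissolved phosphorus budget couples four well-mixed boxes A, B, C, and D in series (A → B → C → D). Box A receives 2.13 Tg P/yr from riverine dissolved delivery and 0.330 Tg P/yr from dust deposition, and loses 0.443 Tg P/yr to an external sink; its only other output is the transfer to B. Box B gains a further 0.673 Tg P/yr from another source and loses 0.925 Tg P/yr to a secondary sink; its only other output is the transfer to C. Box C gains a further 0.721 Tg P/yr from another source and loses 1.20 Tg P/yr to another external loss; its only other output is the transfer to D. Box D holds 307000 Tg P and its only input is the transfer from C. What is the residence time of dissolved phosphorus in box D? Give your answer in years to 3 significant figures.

Box A: F(A→B) = (2.13 + 0.330) − 0.443 = 2.0170 Tg P/yr.
Box B: F(B→C) = (2.0170 + 0.673) − 0.925 = 1.7650 Tg P/yr.
Box C: F(C→D) = (1.7650 + 0.721) − 1.20 = 1.2860 Tg P/yr.
Box D throughput = its input = 1.2860 Tg P/yr; τ = 307000 / 1.2860 = 238700 yr.

239000 yr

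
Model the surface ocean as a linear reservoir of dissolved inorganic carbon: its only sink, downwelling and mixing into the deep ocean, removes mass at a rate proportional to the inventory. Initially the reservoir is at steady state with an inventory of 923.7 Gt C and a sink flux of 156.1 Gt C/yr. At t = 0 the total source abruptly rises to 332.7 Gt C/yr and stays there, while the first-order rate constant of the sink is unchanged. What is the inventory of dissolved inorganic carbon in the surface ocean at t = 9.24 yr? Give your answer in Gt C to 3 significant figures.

1750 Gt C

The sink rate constant is k = F₀/M₀ = 156.1/923.7 = 0.1690 yr⁻¹.
Solving dM/dt = F₁ − kM with M(0) = M₀ gives M(t) = F₁/k + (M₀ − F₁/k)·e^(−kt).
F₁/k = 332.7/0.1690 = 1968.7 Gt C; kt = 0.1690 × 9.24 = 1.562, e^(−kt) = 0.2098.
M(9.24) = 1968.7 + (923.7 − 1968.7) × 0.2098 = 1968.7 − 219.3 = 1749.4 Gt C.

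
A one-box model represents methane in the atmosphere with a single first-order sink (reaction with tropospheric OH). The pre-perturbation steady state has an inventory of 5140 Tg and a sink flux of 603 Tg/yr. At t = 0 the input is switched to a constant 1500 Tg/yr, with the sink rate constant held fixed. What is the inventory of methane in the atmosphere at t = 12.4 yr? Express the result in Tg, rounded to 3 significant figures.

Residence time τ = M₀/F₀ = 8.524 yr. The eventual steady state is M_∞ = M₀·(F₁/F₀) = 5140 × 1500/603 = 12786 Tg.
The anomaly ΔM(t) = M(t) − M_∞ decays as ΔM₀·e^(−t/τ) with ΔM₀ = 5140 − 12786 = −7646 Tg.
At t = 12.4 yr, e^(−t/τ) = e^(−1.455) = 0.2335, so ΔM = −1785 Tg and M = 12786 − 1785 = 11001 Tg.

11000 Tg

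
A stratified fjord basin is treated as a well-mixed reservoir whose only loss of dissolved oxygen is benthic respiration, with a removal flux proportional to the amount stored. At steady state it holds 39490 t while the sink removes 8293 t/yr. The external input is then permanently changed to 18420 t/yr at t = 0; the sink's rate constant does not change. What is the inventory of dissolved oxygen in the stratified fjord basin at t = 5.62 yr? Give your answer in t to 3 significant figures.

72900 t

The sink rate constant is k = F₀/M₀ = 8293/39490 = 0.2100 yr⁻¹.
Solving dM/dt = F₁ − kM with M(0) = M₀ gives M(t) = F₁/k + (M₀ − F₁/k)·e^(−kt).
F₁/k = 18420/0.2100 = 87713 t; kt = 0.2100 × 5.62 = 1.180, e^(−kt) = 0.3072.
M(5.62) = 87713 + (39490 − 87713) × 0.3072 = 87713 − 14810 = 72898 t.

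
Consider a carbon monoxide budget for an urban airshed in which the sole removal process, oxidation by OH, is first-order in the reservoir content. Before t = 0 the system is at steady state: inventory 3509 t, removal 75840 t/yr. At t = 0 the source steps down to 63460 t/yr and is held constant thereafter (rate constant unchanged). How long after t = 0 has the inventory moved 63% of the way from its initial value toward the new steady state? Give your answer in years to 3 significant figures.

0.0460 yr

τ = M₀/F₀ = 3509/75840 = 0.04627 yr.
The remaining gap fraction is e^(−t/τ); 63% covered ⇒ e^(−t/τ) = 0.370.
t = −τ ln(0.370) = 0.04627 × 0.9943 = 0.04600 yr.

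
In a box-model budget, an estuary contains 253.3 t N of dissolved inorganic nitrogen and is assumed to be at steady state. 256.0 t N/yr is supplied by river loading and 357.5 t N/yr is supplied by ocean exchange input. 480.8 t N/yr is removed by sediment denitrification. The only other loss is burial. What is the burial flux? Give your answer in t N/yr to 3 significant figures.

At steady state ΣF_in = ΣF_out.
ΣF_in = 256.0 + 357.5 = 613.50 t N/yr.
Burial flux = ΣF_in − (480.8) = 613.50 − 480.8 = 132.7 t N/yr.

133 t N/yr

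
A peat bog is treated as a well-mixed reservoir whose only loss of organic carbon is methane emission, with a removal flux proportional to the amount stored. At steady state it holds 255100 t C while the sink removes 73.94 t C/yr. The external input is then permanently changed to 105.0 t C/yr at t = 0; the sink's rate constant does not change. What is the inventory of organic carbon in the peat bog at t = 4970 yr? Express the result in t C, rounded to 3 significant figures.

337000 t C

τ = M₀/F₀ = 255100/73.94 = 3450 yr; rate constant k = 1/τ.
New steady state M_∞ = F₁/k = F₁·τ = 105.0 × 3450 = 362260 t C.
M(t) = M_∞ + (M₀ − M_∞)·e^(−t/τ); t/τ = 4970/3450 = 1.441, so e^(−t/τ) = 0.2368.
M(t) = 362260 − 107200 × 0.2368 = 336880 t C.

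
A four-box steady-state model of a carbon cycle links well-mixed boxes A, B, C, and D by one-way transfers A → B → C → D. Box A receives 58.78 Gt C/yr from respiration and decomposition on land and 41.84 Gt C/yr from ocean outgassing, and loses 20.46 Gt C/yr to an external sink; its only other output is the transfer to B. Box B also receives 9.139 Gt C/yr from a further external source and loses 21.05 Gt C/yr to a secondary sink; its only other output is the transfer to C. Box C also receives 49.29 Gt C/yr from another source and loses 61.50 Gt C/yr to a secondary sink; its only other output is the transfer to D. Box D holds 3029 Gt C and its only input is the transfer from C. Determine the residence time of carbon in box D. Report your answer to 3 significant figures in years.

Box A: F(A→B) = (58.78 + 41.84) − 20.46 = 80.160 Gt C/yr.
Box B: F(B→C) = (80.160 + 9.139) − 21.05 = 68.249 Gt C/yr.
Box C: F(C→D) = (68.249 + 49.29) − 61.50 = 56.039 Gt C/yr.
Box D throughput = its input = 56.039 Gt C/yr; τ = 3029 / 56.039 = 54.05 yr.

54.1 yr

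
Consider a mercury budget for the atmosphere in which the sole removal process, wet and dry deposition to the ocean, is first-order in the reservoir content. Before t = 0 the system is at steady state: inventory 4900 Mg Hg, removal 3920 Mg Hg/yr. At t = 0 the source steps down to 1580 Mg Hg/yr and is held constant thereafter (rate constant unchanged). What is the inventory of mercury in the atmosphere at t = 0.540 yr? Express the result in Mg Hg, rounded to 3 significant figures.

3870 Mg Hg

The sink rate constant is k = F₀/M₀ = 3920/4900 = 0.8000 yr⁻¹.
Solving dM/dt = F₁ − kM with M(0) = M₀ gives M(t) = F₁/k + (M₀ − F₁/k)·e^(−kt).
F₁/k = 1580/0.8000 = 1975.0 Mg Hg; kt = 0.8000 × 0.540 = 0.4320, e^(−kt) = 0.6492.
M(0.540) = 1975.0 + (4900 − 1975.0) × 0.6492 = 1975.0 + 1899 = 3873.9 Mg Hg.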